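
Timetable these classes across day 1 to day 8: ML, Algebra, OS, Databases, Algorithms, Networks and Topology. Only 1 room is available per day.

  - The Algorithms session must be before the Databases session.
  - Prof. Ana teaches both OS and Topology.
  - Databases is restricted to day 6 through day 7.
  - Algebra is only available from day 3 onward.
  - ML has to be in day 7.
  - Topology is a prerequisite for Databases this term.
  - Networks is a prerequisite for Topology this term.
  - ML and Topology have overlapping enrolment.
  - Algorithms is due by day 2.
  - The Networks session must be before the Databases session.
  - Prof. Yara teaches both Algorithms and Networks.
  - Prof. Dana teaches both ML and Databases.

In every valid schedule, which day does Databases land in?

Databases's window is day 6–day 7.
ML is fixed at day 7, and Databases can't share a day with ML.
So Databases must be day 6.

day 6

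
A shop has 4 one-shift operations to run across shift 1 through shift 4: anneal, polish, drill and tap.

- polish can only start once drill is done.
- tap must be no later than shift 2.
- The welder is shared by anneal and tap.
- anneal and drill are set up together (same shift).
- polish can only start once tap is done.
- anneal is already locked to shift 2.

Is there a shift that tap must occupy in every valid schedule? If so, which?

tap's window is shift 1–shift 2.
anneal is fixed at shift 2, and tap can't share a shift with anneal.
So tap must be shift 1.

shift 1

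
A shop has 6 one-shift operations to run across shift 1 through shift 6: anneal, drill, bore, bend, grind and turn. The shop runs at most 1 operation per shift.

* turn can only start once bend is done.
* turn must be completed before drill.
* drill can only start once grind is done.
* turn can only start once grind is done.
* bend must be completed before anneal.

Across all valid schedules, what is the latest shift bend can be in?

shift 3

Downstream work caps bend at shift 4.
bend at shift 3 is achievable: turn -> shift 4; bend -> shift 3; grind -> shift 1; drill -> shift 5; bore -> shift 2; anneal -> shift 6.
Nothing later works — the capacity limit rule out every shift after shift 3.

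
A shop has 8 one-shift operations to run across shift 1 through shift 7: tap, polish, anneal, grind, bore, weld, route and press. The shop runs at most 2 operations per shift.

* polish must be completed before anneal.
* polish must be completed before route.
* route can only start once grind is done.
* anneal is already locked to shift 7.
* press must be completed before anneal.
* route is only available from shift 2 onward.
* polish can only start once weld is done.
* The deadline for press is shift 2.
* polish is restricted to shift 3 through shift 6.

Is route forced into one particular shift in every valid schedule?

No

route can be shift 4 (e.g. route=shift 4, tap=shift 2, press=shift 1, bore=shift 3, grind=shift 1, polish=shift 3, anneal=shift 7, weld=shift 2) or shift 5 (e.g. press -> shift 1, tap -> shift 2, weld -> shift 2, grind -> shift 1, bore -> shift 3, anneal -> shift 7, polish -> shift 3, route -> shift 5).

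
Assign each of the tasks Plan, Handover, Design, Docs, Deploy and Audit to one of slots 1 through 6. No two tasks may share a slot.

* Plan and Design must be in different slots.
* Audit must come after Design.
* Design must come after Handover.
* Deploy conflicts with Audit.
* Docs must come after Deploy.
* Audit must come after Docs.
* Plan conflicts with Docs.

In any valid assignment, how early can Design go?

Precedence pushes Design to at least 2; downstream work caps Design at 5.
Design at 2 is achievable: Deploy -> 3, Design -> 2, Handover -> 1, Plan -> 6, Docs -> 4, Audit -> 5.

2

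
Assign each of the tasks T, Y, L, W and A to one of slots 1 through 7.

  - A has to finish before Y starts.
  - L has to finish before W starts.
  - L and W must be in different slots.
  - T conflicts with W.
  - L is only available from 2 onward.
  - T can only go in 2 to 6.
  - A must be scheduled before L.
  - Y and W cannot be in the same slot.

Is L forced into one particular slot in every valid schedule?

No

L can be 2 (e.g. Y=2; T=2; W=3; A=1; L=2) or 3 (e.g. Y in 2, W in 4, A in 1, T in 2, L in 3).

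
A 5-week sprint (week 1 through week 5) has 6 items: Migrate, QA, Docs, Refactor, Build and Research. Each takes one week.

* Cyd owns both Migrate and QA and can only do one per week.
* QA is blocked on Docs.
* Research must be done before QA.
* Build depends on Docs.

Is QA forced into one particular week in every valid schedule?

QA can be week 2 (e.g. Migrate in week 1; Refactor in week 1; Build in week 2; QA in week 2; Research in week 1; Docs in week 1) or week 3 (e.g. Migrate=week 1, Research=week 1, Docs=week 1, Build=week 2, QA=week 3, Refactor=week 1).

No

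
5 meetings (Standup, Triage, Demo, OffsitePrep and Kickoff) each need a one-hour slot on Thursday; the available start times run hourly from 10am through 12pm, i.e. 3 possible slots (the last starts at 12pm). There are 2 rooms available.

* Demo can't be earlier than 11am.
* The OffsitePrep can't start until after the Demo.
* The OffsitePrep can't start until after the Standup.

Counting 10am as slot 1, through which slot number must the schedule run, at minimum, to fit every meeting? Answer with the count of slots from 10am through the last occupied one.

The precedence chain requires at least 2 distinct slots.
With at most 2 per slot and 5 meetings, at least 3 slots are needed.
Propagating the time windows through the other constraints, OffsitePrep can't land before 12pm — that is slot 3 counting from 10am — so the schedule must run through at least 3 slots.
3 works (last occupied slot: 12pm): for example OffsitePrep=12pm; Demo=11am; Kickoff=11am; Standup=10am; Triage=10am.

3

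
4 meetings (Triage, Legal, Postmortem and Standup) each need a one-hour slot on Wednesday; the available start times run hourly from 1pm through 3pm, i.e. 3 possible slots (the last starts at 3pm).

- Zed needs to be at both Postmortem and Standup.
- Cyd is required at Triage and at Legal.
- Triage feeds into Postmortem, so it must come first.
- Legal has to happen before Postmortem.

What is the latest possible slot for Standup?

Standup at 2pm is achievable: Triage in 1pm; Standup in 2pm; Postmortem in 3pm; Legal in 2pm.
Nothing later works — the conflict constraints rule out every slot after 2pm.

2pm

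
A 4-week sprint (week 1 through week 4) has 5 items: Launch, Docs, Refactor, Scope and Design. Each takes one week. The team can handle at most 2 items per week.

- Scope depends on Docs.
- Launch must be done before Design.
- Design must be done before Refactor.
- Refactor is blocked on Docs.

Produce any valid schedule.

Scope -> week 2, Launch -> week 1, Design -> week 2, Docs -> week 1, Refactor -> week 3

Checking: Docs(week 1) before Scope(week 2); Design(week 2) before Refactor(week 3); Launch(week 1) before Design(week 2); Docs(week 1) before Refactor(week 3); max 2 per week (cap 2).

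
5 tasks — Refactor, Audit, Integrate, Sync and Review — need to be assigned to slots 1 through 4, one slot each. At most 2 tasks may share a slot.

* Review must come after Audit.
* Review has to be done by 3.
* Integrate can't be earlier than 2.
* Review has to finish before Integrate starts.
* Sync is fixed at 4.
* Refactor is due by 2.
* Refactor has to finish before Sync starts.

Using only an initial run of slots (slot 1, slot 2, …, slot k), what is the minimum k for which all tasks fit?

4 slots

The precedence chain requires at least 3 distinct slots.
With at most 2 per slot and 5 tasks, at least 3 slots are needed.
Sync can't be placed before 4, so the schedule must run through at least slot 4.
4 works (last occupied slot: 4): for example Integrate -> 3, Refactor -> 1, Review -> 2, Audit -> 1, Sync -> 4.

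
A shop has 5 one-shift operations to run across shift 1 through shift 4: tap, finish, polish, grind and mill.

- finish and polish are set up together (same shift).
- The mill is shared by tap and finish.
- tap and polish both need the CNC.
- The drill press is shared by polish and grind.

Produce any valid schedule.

tap -> shift 1; finish -> shift 2; polish -> shift 2; mill -> shift 1; grind -> shift 1

Checking: tap(shift 1) != polish(shift 2); polish(shift 2) != grind(shift 1); tap(shift 1) != finish(shift 2); finish = polish = shift 2.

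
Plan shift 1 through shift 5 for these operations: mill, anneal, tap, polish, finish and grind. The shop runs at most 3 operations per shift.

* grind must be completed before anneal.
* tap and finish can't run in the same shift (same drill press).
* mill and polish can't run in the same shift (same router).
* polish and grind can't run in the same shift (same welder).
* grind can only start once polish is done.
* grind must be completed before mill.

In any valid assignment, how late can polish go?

Downstream work caps polish at shift 3.
polish at shift 3 is achievable: tap in shift 1; finish in shift 2; grind in shift 4; mill in shift 5; anneal in shift 5; polish in shift 3.

shift 3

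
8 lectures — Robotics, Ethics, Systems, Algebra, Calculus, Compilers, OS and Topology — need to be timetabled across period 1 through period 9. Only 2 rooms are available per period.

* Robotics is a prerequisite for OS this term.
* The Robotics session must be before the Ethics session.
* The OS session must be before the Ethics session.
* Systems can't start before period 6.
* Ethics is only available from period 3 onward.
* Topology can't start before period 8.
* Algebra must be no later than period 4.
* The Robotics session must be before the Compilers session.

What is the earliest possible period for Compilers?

Precedence pushes Compilers to at least period 2.
Compilers at period 2 is achievable: Systems in period 6; Ethics in period 3; Compilers in period 2; Topology in period 8; OS in period 2; Robotics in period 1; Calculus in period 3; Algebra in period 1.

period 2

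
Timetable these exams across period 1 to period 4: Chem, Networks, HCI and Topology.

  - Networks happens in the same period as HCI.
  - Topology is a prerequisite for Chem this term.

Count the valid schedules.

Splitting on Chem: it can be period 2 (4), period 3 (8), period 4 (12). Listing each branch's schedules as (Networks, HCI, Topology) by period number:
Chem=period 2: (1,1,1) (2,2,1) (3,3,1) (4,4,1) — 4.
Chem=period 3: (1,1,1) (1,1,2) (2,2,1) (2,2,2) (3,3,1) (3,3,2) (4,4,1) (4,4,2) — 8.
Chem=period 4: (1,1,1) (1,1,2) (1,1,3) (2,2,1) (2,2,2) (2,2,3) (3,3,1) (3,3,2) (3,3,3) (4,4,1) (4,4,2) (4,4,3) — 12.
Summing: 4 + 8 + 12 = 24.

24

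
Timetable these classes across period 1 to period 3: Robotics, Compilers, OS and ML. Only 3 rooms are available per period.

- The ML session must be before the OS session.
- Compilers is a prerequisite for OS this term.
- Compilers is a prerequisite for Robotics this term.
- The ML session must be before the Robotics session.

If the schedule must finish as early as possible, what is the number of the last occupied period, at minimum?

period 2

The precedence chain requires at least 2 distinct periods.
With at most 3 per period and 4 classes, at least 2 periods are needed.
2 works (last occupied period: period 2): for example Compilers in period 1, Robotics in period 2, OS in period 2, ML in period 1.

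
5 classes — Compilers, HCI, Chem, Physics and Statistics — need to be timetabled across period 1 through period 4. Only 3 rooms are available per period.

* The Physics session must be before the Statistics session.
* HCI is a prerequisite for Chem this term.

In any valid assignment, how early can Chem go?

Precedence pushes Chem to at least period 2.
Chem at period 2 is achievable: Statistics -> period 2, Compilers -> period 1, HCI -> period 1, Physics -> period 1, Chem -> period 2.

period 2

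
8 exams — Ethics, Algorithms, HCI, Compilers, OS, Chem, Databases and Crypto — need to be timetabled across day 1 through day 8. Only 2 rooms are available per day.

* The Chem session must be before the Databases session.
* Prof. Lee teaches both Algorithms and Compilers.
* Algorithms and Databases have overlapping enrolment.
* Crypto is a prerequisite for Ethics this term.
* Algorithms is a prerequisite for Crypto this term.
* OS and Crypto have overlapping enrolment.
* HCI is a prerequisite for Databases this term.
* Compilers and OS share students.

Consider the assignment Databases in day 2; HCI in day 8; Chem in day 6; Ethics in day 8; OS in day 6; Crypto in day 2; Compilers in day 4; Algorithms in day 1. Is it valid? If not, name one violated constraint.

Invalid. HCI is a prerequisite for Databases this term.

Crypto is a prerequisite for Ethics this term — holds.
HCI is a prerequisite for Databases this term — violated.
Compilers and OS share students — holds.
The Chem session must be before the Databases session — violated.
OS and Crypto have overlapping enrolment — holds.
Algorithms is a prerequisite for Crypto this term — holds.
Algorithms and Databases have overlapping enrolment — holds.
Prof. Lee teaches both Algorithms and Compilers — holds.
Only 2 rooms are available per day — holds.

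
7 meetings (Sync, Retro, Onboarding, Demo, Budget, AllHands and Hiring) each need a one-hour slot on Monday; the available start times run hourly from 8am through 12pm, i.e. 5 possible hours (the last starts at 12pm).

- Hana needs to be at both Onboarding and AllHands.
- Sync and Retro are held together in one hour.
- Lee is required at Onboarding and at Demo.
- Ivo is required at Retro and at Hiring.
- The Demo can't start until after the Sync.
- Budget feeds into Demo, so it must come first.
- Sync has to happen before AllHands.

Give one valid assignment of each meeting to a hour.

Retro in 8am, Hiring in 9am, AllHands in 9am, Sync in 8am, Demo in 9am, Onboarding in 8am, Budget in 8am

Checking: Sync(8am) before AllHands(9am); Budget(8am) before Demo(9am); Sync(8am) before Demo(9am); Retro(8am) != Hiring(9am); Onboarding(8am) != AllHands(9am); Onboarding(8am) != Demo(9am); Sync = Retro = 8am.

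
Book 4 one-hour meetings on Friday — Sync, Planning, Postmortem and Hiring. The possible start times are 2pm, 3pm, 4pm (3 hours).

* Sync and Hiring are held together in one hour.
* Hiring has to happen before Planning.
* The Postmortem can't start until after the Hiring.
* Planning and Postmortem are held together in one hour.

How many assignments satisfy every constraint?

3

Enumerating: Postmortem=3pm; Sync=2pm; Hiring=2pm; Planning=3pm | Hiring=2pm; Sync=2pm; Postmortem=4pm; Planning=4pm | Planning=4pm, Sync=3pm, Postmortem=4pm, Hiring=3pm.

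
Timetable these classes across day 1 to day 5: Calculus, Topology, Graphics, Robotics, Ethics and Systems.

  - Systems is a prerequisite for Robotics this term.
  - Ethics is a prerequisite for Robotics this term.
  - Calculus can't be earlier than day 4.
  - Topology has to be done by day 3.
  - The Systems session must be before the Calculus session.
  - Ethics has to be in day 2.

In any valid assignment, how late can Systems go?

Downstream work caps Systems at day 4.
Systems at day 4 is achievable: Systems -> day 4; Graphics -> day 1; Calculus -> day 5; Ethics -> day 2; Robotics -> day 5; Topology -> day 1.

day 4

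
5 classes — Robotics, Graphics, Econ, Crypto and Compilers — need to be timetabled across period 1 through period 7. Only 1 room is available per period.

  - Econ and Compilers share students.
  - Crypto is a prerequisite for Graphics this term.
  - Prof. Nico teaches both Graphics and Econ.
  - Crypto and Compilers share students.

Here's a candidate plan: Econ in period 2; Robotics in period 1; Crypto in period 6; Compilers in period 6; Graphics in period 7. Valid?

Only 1 room is available per period — violated.
Prof. Nico teaches both Graphics and Econ — holds.
Crypto and Compilers share students — violated.
Crypto is a prerequisite for Graphics this term — holds.
Econ and Compilers share students — holds.

No. Crypto and Compilers share students is not satisfied.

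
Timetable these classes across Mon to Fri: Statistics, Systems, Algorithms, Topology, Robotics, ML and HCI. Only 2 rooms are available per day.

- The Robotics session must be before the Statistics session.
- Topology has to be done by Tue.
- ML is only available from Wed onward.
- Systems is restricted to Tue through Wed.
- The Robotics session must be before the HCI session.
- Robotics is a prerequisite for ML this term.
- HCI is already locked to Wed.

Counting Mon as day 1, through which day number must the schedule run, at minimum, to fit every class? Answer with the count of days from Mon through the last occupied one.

4

The precedence chain requires at least 2 distinct days.
With at most 2 per day and 7 classes, at least 4 days are needed.
ML can't be placed before Wed — that is day 3 counting from Mon — so the schedule must run through at least 3 days.
4 works (last occupied day: Thu): for example HCI=Wed, ML=Wed, Systems=Tue, Statistics=Tue, Algorithms=Thu, Robotics=Mon, Topology=Mon.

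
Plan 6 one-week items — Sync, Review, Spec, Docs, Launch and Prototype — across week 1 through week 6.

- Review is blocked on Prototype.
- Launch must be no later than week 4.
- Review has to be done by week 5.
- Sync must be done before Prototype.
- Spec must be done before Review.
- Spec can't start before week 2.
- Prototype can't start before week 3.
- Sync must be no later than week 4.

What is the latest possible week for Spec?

Spec is available from week 2; downstream work caps Spec at week 4.
Spec at week 4 is achievable: Sync -> week 1, Launch -> week 1, Spec -> week 4, Prototype -> week 3, Docs -> week 1, Review -> week 5.

week 4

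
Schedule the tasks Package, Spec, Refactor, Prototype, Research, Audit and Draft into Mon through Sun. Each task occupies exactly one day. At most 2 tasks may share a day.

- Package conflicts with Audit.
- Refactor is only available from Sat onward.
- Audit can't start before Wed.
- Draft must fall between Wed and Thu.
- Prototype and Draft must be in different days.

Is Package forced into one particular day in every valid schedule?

No

Package can be Mon (e.g. Spec -> Mon; Refactor -> Sat; Audit -> Wed; Research -> Tue; Draft -> Wed; Package -> Mon; Prototype -> Tue) or Tue (e.g. Spec in Mon, Package in Tue, Refactor in Sat, Research in Tue, Draft in Wed, Audit in Wed, Prototype in Mon).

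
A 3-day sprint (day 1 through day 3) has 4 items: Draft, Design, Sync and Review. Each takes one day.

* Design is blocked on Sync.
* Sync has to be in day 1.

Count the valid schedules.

Splitting on Draft: it can be day 1 (6), day 2 (6), day 3 (6). Listing each branch's schedules as (Design, Sync, Review) by day number:
Draft=day 1: (2,1,1) (2,1,2) (2,1,3) (3,1,1) (3,1,2) (3,1,3) — 6.
Draft=day 2: (2,1,1) (2,1,2) (2,1,3) (3,1,1) (3,1,2) (3,1,3) — 6.
Draft=day 3: (2,1,1) (2,1,2) (2,1,3) (3,1,1) (3,1,2) (3,1,3) — 6.
Summing: 6 + 6 + 6 = 18.

18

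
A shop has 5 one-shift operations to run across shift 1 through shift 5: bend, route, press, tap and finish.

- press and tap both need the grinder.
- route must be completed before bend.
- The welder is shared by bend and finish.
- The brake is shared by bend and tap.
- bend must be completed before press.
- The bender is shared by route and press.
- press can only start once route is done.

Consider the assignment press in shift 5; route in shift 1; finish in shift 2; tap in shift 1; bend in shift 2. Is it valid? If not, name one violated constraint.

The welder is shared by bend and finish — violated.
press can only start once route is done — holds.
The bender is shared by route and press — holds.
press and tap both need the grinder — holds.
bend must be completed before press — holds.
route must be completed before bend — holds.
The brake is shared by bend and tap — holds.

Invalid. The welder is shared by bend and finish.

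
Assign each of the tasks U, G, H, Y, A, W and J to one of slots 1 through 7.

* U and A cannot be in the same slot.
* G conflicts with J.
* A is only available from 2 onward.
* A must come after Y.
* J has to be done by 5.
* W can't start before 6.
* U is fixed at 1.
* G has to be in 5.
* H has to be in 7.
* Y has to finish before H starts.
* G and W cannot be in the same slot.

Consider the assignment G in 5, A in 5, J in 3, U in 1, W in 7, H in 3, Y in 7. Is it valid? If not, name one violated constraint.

J has to be done by 5 — holds.
A is only available from 2 onward — holds.
Y has to finish before H starts — violated.
U and A cannot be in the same slot — holds.
A must come after Y — violated.
H has to be in 7 — violated.
G conflicts with J — holds.
W can't start before 6 — holds.
G and W cannot be in the same slot — holds.
G has to be in 5 — holds.
U is fixed at 1 — holds.

No — it violates: Y has to finish before H starts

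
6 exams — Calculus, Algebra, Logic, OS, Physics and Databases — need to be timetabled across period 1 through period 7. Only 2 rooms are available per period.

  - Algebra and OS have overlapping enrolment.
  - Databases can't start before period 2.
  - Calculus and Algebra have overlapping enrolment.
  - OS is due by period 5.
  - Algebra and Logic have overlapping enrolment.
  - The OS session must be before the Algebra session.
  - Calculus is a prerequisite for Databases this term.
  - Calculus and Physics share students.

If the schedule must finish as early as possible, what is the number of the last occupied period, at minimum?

3

The precedence chain requires at least 2 distinct periods.
With at most 2 per period and 6 exams, at least 3 periods are needed.
3 works (last occupied period: period 3): for example Databases -> period 2, OS -> period 1, Logic -> period 3, Calculus -> period 1, Physics -> period 3, Algebra -> period 2.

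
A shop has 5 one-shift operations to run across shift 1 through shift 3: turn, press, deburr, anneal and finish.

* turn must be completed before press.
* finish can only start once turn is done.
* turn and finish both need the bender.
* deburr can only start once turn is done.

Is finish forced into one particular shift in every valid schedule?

No

finish can be shift 2 (e.g. press=shift 2, finish=shift 2, turn=shift 1, anneal=shift 1, deburr=shift 2) or shift 3 (e.g. deburr -> shift 2, press -> shift 2, anneal -> shift 1, turn -> shift 1, finish -> shift 3).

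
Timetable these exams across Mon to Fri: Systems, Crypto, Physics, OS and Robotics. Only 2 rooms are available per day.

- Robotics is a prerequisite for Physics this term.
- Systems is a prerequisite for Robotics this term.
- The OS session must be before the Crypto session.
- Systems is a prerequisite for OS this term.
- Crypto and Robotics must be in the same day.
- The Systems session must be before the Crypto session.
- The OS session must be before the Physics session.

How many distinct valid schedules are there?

Splitting on Systems: it can be Mon (4), Tue (1). Listing each branch's schedules as (Crypto, Physics, OS, Robotics):
Systems=Mon: (Wed,Thu,Tue,Wed) (Wed,Fri,Tue,Wed) (Thu,Fri,Tue,Thu) (Thu,Fri,Wed,Thu) — 4.
Systems=Tue: (Thu,Fri,Wed,Thu) — 1.
Summing: 4 + 1 = 5.

5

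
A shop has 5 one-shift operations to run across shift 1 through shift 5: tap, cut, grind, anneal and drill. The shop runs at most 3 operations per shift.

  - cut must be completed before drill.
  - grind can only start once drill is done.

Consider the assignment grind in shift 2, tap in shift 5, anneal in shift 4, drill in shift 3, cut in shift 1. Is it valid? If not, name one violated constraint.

Invalid. grind can only start once drill is done.

cut must be completed before drill — holds.
grind can only start once drill is done — violated.
The shop runs at most 3 operations per shift — holds.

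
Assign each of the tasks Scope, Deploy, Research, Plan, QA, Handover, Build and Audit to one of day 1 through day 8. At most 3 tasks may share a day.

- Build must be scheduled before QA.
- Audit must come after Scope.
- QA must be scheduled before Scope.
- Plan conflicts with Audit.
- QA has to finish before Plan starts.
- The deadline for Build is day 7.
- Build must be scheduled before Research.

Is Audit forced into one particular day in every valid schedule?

No

Audit can be day 4 (e.g. Plan=day 3; Audit=day 4; Research=day 2; Deploy=day 1; Build=day 1; Scope=day 3; Handover=day 1; QA=day 2) or day 5 (e.g. Build -> day 1, QA -> day 2, Research -> day 2, Deploy -> day 1, Plan -> day 3, Handover -> day 1, Scope -> day 3, Audit -> day 5).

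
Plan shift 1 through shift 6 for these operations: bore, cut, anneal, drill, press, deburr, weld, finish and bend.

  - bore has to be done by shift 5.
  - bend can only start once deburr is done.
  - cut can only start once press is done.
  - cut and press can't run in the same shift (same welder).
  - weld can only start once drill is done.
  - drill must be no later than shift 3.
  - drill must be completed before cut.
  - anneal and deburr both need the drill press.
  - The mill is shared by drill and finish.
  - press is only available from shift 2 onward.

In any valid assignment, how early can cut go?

Precedence pushes cut to at least shift 3.
cut at shift 3 is achievable: weld in shift 2; anneal in shift 2; bore in shift 1; deburr in shift 1; cut in shift 3; finish in shift 2; press in shift 2; bend in shift 2; drill in shift 1.

shift 3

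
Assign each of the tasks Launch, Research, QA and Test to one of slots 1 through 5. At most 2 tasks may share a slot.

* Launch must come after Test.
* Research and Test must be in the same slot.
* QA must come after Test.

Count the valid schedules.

30

Splitting on Launch: it can be 2 (4), 3 (7), 4 (9), 5 (10). Listing each branch's schedules as (Research, QA, Test):
Launch=2: (1,2,1) (1,3,1) (1,4,1) (1,5,1) — 4.
Launch=3: (1,2,1) (1,3,1) (1,4,1) (1,5,1) (2,3,2) (2,4,2) (2,5,2) — 7.
Launch=4: (1,2,1) (1,3,1) (1,4,1) (1,5,1) (2,3,2) (2,4,2) (2,5,2) (3,4,3) (3,5,3) — 9.
Launch=5: (1,2,1) (1,3,1) (1,4,1) (1,5,1) (2,3,2) (2,4,2) (2,5,2) (3,4,3) (3,5,3) (4,5,4) — 10.
Summing: 4 + 7 + 9 + 10 = 30.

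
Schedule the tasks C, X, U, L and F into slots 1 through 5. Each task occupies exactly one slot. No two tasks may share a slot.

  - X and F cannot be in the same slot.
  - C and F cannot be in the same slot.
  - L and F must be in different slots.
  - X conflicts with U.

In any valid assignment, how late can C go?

C at 5 is achievable: L -> 3, U -> 2, F -> 4, X -> 1, C -> 5.

5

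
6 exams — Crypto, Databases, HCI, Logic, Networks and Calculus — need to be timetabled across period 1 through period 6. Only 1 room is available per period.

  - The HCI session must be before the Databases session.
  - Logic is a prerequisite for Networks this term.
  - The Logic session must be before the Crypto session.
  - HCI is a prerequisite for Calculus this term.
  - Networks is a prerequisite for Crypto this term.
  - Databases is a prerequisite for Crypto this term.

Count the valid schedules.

Splitting on Crypto: it can be period 5 (6), period 6 (20). Listing each branch's schedules as (Databases, HCI, Logic, Networks, Calculus) by period number:
Crypto=period 5: (2,1,3,4,6) (3,1,2,4,6) (3,2,1,4,6) (4,1,2,3,6) (4,2,1,3,6) (4,3,1,2,6) — 6.
Crypto=period 6: (2,1,3,4,5) (2,1,3,5,4) (2,1,4,5,3) (3,1,2,4,5) (3,1,2,5,4) (3,1,4,5,2) (3,2,1,4,5) (3,2,1,5,4) (4,1,2,3,5) (4,1,2,5,3) (4,1,3,5,2) (4,2,1,3,5) (4,2,1,5,3) (4,3,1,2,5) (5,1,2,3,4) (5,1,2,4,3) (5,1,3,4,2) (5,2,1,3,4) (5,2,1,4,3) (5,3,1,2,4) — 20.
Summing: 6 + 20 = 26.

26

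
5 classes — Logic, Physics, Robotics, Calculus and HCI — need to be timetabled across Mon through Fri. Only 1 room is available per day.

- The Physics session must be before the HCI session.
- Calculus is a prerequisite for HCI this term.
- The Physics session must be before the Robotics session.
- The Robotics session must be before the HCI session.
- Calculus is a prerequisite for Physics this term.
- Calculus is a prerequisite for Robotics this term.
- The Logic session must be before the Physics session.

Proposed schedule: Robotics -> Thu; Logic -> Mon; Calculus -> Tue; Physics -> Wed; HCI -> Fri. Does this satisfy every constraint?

Valid

Calculus is a prerequisite for Robotics this term — holds.
The Physics session must be before the Robotics session — holds.
Calculus is a prerequisite for Physics this term — holds.
Only 1 room is available per day — holds.
Calculus is a prerequisite for HCI this term — holds.
The Robotics session must be before the HCI session — holds.
The Logic session must be before the Physics session — holds.
The Physics session must be before the HCI session — holds.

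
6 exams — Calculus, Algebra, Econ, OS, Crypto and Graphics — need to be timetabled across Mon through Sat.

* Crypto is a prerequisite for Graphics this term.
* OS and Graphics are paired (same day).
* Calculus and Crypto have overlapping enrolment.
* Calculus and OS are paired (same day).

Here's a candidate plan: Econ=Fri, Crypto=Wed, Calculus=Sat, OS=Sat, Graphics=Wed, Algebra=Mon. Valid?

Calculus and Crypto have overlapping enrolment — holds.
OS and Graphics are paired (same day) — violated.
Calculus and OS are paired (same day) — holds.
Crypto is a prerequisite for Graphics this term — violated.

No. OS and Graphics are paired (same day) is not satisfied.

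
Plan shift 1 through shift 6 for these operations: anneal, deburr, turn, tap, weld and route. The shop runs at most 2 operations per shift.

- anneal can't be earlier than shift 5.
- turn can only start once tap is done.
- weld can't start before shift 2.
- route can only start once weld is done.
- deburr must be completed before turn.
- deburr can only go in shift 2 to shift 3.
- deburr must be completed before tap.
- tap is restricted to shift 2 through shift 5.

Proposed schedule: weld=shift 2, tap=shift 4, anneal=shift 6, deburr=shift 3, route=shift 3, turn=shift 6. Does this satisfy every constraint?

Yes

deburr must be completed before tap — holds.
deburr can only go in shift 2 to shift 3 — holds.
The shop runs at most 2 operations per shift — holds.
deburr must be completed before turn — holds.
weld can't start before shift 2 — holds.
route can only start once weld is done — holds.
tap is restricted to shift 2 through shift 5 — holds.
turn can only start once tap is done — holds.
anneal can't be earlier than shift 5 — holds.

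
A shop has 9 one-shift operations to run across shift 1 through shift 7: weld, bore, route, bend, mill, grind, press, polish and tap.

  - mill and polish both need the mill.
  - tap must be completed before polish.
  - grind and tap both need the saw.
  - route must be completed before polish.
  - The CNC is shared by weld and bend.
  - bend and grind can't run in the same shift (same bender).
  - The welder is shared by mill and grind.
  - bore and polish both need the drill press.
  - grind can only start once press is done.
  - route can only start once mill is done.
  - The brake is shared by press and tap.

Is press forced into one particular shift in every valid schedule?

press can be shift 1 (e.g. grind=shift 3; polish=shift 3; route=shift 2; bore=shift 1; tap=shift 2; press=shift 1; bend=shift 2; mill=shift 1; weld=shift 1) or shift 2 (e.g. polish=shift 3; press=shift 2; grind=shift 3; route=shift 2; mill=shift 1; bore=shift 1; weld=shift 1; tap=shift 1; bend=shift 2).

No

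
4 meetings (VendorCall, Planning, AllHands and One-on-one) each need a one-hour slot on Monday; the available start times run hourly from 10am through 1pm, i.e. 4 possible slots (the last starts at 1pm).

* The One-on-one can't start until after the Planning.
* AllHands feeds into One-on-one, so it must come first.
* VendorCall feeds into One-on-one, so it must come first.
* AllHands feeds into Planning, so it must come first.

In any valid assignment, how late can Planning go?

12pm

Precedence pushes Planning to at least 11am; downstream work caps Planning at 12pm.
Planning at 12pm is achievable: Planning -> 12pm; VendorCall -> 10am; AllHands -> 10am; One-on-one -> 1pm.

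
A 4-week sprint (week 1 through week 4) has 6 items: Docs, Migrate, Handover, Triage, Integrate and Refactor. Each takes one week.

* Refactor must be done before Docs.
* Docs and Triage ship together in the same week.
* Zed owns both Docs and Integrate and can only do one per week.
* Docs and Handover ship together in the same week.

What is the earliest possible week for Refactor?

Downstream work caps Refactor at week 3.
Refactor at week 1 is achievable: Docs=week 2, Handover=week 2, Migrate=week 1, Refactor=week 1, Triage=week 2, Integrate=week 1.

week 1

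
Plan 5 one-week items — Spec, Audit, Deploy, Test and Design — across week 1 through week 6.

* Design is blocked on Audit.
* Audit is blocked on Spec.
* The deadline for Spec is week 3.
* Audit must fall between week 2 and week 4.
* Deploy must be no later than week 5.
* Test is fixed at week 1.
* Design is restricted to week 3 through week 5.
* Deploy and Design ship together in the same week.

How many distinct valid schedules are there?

10

Splitting on Spec: it can be week 1 (6), week 2 (3), week 3 (1). Listing each branch's schedules as (Audit, Deploy, Test, Design) by week number:
Spec=week 1: (2,3,1,3) (2,4,1,4) (2,5,1,5) (3,4,1,4) (3,5,1,5) (4,5,1,5) — 6.
Spec=week 2: (3,4,1,4) (3,5,1,5) (4,5,1,5) — 3.
Spec=week 3: (4,5,1,5) — 1.
Summing: 6 + 3 + 1 = 10.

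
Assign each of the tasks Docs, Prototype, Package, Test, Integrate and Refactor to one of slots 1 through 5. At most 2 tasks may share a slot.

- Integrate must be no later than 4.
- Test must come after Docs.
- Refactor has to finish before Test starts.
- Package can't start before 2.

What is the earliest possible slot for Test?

2

Precedence pushes Test to at least 2.
Test at 2 is achievable: Docs=1; Package=2; Integrate=3; Test=2; Refactor=1; Prototype=3.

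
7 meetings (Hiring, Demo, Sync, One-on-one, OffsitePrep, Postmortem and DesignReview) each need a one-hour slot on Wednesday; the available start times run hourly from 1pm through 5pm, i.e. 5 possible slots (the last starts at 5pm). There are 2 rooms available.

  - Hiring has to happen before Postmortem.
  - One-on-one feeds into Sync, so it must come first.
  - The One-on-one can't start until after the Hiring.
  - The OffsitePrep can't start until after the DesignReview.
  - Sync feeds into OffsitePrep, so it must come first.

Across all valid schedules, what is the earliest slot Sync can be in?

3pm

Precedence pushes Sync to at least 3pm; downstream work caps Sync at 4pm.
Sync at 3pm is achievable: Hiring=1pm, Postmortem=2pm, One-on-one=2pm, OffsitePrep=4pm, Sync=3pm, DesignReview=1pm, Demo=3pm.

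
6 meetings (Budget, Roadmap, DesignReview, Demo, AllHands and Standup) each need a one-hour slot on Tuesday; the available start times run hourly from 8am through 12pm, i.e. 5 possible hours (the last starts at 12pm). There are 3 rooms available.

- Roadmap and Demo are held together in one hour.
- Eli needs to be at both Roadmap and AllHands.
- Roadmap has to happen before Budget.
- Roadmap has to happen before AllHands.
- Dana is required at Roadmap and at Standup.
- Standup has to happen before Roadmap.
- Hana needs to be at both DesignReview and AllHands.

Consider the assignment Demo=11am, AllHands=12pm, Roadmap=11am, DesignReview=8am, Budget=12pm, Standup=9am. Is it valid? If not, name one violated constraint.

Standup has to happen before Roadmap — holds.
Eli needs to be at both Roadmap and AllHands — holds.
Roadmap and Demo are held together in one hour — holds.
Hana needs to be at both DesignReview and AllHands — holds.
There are 3 rooms available — holds.
Roadmap has to happen before AllHands — holds.
Roadmap has to happen before Budget — holds.
Dana is required at Roadmap and at Standup — holds.

Yes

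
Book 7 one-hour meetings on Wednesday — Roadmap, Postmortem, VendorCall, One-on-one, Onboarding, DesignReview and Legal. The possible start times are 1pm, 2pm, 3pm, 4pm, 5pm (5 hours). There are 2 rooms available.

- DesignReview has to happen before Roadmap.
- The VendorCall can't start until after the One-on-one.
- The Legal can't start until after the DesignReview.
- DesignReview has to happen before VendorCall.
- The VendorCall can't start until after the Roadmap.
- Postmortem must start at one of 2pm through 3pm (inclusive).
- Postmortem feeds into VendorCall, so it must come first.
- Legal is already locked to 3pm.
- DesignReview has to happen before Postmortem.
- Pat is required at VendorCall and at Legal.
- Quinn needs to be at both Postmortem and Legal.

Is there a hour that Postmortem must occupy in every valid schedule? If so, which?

2pm

Postmortem's window is 2pm–3pm.
Legal is fixed at 3pm, and Postmortem can't share a hour with Legal.
So Postmortem must be 2pm.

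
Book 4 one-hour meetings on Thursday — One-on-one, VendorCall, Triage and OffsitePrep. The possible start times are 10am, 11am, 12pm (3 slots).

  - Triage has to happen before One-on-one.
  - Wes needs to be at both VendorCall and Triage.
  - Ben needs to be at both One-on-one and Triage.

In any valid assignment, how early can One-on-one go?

11am

Precedence pushes One-on-one to at least 11am.
One-on-one at 11am is achievable: One-on-one -> 11am; OffsitePrep -> 10am; Triage -> 10am; VendorCall -> 11am.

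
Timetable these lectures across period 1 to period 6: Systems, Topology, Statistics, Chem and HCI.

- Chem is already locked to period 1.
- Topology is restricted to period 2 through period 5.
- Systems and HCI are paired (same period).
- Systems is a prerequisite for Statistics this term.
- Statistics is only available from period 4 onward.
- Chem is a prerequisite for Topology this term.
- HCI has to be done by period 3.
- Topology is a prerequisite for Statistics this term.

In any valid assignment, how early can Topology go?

Topology is available from period 2; Topology's own window allows nothing later than period 5.
Topology at period 2 is achievable: HCI in period 1; Chem in period 1; Systems in period 1; Statistics in period 4; Topology in period 2.

period 2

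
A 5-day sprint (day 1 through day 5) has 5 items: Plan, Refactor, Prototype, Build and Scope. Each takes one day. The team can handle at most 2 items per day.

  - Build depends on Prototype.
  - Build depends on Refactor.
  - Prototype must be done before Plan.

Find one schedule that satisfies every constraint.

Build=day 2; Scope=day 3; Refactor=day 1; Plan=day 2; Prototype=day 1

Checking: Prototype(day 1) before Build(day 2); Refactor(day 1) before Build(day 2); Prototype(day 1) before Plan(day 2); max 2 per day (cap 2).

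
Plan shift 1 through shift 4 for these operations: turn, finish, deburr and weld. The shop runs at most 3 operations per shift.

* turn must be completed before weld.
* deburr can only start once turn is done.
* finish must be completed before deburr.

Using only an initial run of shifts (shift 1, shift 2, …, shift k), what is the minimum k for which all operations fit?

2

The precedence chain requires at least 2 distinct shifts.
With at most 3 per shift and 4 operations, at least 2 shifts are needed.
2 works (last occupied shift: shift 2): for example turn=shift 1, finish=shift 1, deburr=shift 2, weld=shift 2.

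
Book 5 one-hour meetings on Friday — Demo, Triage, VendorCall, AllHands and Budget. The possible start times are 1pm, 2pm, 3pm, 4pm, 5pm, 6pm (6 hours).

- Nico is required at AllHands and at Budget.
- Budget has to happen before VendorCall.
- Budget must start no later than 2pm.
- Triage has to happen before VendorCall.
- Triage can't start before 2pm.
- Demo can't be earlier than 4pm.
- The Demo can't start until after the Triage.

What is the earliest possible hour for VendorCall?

Precedence pushes VendorCall to at least 3pm.
VendorCall at 3pm is achievable: Budget in 1pm; VendorCall in 3pm; Demo in 4pm; AllHands in 2pm; Triage in 2pm.

3pm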